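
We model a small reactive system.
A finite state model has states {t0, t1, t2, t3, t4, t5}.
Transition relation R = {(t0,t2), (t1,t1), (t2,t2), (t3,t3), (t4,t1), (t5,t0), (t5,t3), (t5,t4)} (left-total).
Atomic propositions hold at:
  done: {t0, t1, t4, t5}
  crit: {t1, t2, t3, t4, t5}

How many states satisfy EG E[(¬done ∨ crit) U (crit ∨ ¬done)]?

Sat(¬done) = {t2, t3}
Sat(¬done ∨ crit) = {t1, t2, t3, t4, t5}
Sat(crit ∨ ¬done) = {t1, t2, t3, t4, t5}
E[(¬done ∨ crit) U (crit ∨ ¬done)]: least fixpoint, start Z0 = Sat((crit ∨ ¬done)) = {t1, t2, t3, t4, t5}, add states in Sat(¬done ∨ crit) with some successor in Z. Already a fixed point.
Sat(E[(¬done ∨ crit) U (crit ∨ ¬done)]) = {t1, t2, t3, t4, t5}
EG E[(¬done ∨ crit) U (crit ∨ ¬done)]: greatest fixpoint, start Z0 = {t1, t2, t3, t4, t5}, keep only states in Sat with some successor in Z. Already a fixed point.
Sat(EG E[(¬done ∨ crit) U (crit ∨ ¬done)]) = {t1, t2, t3, t4, t5}
|Sat(EG E[(¬done ∨ crit) U (crit ∨ ¬done)])| = |{t1, t2, t3, t4, t5}| = 5.

5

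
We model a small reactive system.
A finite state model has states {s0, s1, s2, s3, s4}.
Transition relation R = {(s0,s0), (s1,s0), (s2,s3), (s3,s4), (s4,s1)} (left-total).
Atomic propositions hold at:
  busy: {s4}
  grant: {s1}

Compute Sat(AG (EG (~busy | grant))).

{s0, s1}

Sat(~busy) = {s0, s1, s2, s3}
Sat(~busy | grant) = {s0, s1, s2, s3}
EG (~busy | grant): greatest fixpoint, start Z0 = {s0, s1, s2, s3}, keep only states in Sat with some successor in Z. Z1 = {s0, s1, s2}; Z2 = {s0, s1}; fixed.
Sat(EG (~busy | grant)) = {s0, s1}
AG (EG (~busy | grant)): greatest fixpoint, start Z0 = {s0, s1}, keep only states in Sat with every successor in Z. Already a fixed point.
Sat(AG (EG (~busy | grant))) = {s0, s1}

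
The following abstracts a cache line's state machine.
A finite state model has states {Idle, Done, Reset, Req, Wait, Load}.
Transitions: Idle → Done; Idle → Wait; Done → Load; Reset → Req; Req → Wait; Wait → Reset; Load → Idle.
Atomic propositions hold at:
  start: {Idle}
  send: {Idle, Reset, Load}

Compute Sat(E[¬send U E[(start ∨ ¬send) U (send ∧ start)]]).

{Idle}

Sat(¬send) = {Done, Req, Wait}
Sat(start ∨ ¬send) = {Idle, Done, Req, Wait}
Sat(send ∧ start) = {Idle}
E[(start ∨ ¬send) U (send ∧ start)]: least fixpoint, start Z0 = Sat((send ∧ start)) = {Idle}, add states in Sat(start ∨ ¬send) with some successor in Z. Already a fixed point.
Sat(E[(start ∨ ¬send) U (send ∧ start)]) = {Idle}
E[¬send U E[(start ∨ ¬send) U (send ∧ start)]]: least fixpoint, start Z0 = Sat(E[(start ∨ ¬send) U (send ∧ start)]) = {Idle}, add states in Sat(¬send) with some successor in Z. Already a fixed point.
Sat(E[¬send U E[(start ∨ ¬send) U (send ∧ start)]]) = {Idle}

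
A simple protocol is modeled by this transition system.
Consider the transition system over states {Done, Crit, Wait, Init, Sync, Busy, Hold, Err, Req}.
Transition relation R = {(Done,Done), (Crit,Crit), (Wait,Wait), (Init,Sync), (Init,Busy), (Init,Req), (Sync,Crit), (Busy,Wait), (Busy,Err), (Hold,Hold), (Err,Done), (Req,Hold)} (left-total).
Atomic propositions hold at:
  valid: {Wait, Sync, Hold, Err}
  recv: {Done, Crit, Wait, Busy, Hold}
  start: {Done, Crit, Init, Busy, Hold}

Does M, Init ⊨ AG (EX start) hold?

Sat(EX start) = {s : some successor in {Done, Crit, Init, Busy, Hold}} = {Done, Crit, Init, Sync, Hold, Err, Req}
AG (EX start): greatest fixpoint, start Z0 = {Done, Crit, Init, Sync, Hold, Err, Req}, keep only states in Sat with every successor in Z. Z1 = {Done, Crit, Sync, Hold, Err, Req}; fixed.
Sat(AG (EX start)) = {Done, Crit, Sync, Hold, Err, Req}
Init ∉ Sat(AG (EX start)) = {Done, Crit, Sync, Hold, Err, Req}, so the formula does not hold at Init.

No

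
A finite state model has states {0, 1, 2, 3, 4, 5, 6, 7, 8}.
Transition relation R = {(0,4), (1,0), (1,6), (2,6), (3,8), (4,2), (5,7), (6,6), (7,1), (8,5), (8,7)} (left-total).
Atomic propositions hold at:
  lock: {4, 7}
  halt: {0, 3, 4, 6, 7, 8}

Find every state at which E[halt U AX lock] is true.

{0, 3, 5, 8}

Sat(AX lock) = {s : every successor in {4, 7}} = {0, 5}
E[halt U AX lock]: least fixpoint, start Z0 = Sat(AX lock) = {0, 5}, add states in Sat(halt) with some successor in Z. Z1 = {0, 5, 8}; Z2 = {0, 3, 5, 8}; fixed.
Sat(E[halt U AX lock]) = {0, 3, 5, 8}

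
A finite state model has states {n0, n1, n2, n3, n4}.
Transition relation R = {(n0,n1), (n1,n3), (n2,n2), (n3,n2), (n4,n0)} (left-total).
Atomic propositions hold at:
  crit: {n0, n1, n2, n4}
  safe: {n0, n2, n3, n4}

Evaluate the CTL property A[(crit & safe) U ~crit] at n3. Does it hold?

Sat(crit & safe) = {n0, n2, n4}
Sat(~crit) = {n3}
A[(crit & safe) U ~crit]: least fixpoint, start Z0 = Sat(~crit) = {n3}, add states in Sat(crit & safe) with every successor in Z. Already a fixed point.
Sat(A[(crit & safe) U ~crit]) = {n3}
n3 ∈ Sat(A[(crit & safe) U ~crit]) = {n3}, so the formula holds at n3.

Yes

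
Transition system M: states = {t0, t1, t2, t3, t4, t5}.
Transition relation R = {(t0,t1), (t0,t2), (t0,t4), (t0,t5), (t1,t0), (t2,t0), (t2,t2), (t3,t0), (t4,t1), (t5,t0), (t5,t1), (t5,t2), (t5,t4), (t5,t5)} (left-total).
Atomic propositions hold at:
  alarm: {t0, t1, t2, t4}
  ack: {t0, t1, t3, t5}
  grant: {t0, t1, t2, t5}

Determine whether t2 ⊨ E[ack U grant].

Yes

E[ack U grant]: least fixpoint, start Z0 = Sat(grant) = {t0, t1, t2, t5}, add states in Sat(ack) with some successor in Z. Z1 = {t0, t1, t2, t3, t5}; fixed.
Sat(E[ack U grant]) = {t0, t1, t2, t3, t5}
t2 ∈ Sat(E[ack U grant]) = {t0, t1, t2, t3, t5}, so the formula holds at t2.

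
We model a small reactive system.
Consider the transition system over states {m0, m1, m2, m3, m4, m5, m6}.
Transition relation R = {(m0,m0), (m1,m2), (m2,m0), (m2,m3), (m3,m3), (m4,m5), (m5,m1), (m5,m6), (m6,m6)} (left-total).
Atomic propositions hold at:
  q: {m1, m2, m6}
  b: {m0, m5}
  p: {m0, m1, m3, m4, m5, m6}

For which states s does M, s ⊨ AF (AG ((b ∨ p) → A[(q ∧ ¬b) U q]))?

{m6}

Sat(b ∨ p) = {m0, m1, m3, m4, m5, m6}
Sat(¬b) = {m1, m2, m3, m4, m6}
Sat(q ∧ ¬b) = {m1, m2, m6}
A[(q ∧ ¬b) U q]: least fixpoint, start Z0 = Sat(q) = {m1, m2, m6}, add states in Sat(q ∧ ¬b) with every successor in Z. Already a fixed point.
Sat(A[(q ∧ ¬b) U q]) = {m1, m2, m6}
Sat((b ∨ p) → A[(q ∧ ¬b) U q]) = {m1, m2, m6}
AG ((b ∨ p) → A[(q ∧ ¬b) U q]): greatest fixpoint, start Z0 = {m1, m2, m6}, keep only states in Sat with every successor in Z. Z1 = {m1, m6}; Z2 = {m6}; fixed.
Sat(AG ((b ∨ p) → A[(q ∧ ¬b) U q])) = {m6}
AF (AG ((b ∨ p) → A[(q ∧ ¬b) U q])): least fixpoint, start Z0 = {m6}, add states with every successor in Z. Already a fixed point.
Sat(AF (AG ((b ∨ p) → A[(q ∧ ¬b) U q]))) = {m6}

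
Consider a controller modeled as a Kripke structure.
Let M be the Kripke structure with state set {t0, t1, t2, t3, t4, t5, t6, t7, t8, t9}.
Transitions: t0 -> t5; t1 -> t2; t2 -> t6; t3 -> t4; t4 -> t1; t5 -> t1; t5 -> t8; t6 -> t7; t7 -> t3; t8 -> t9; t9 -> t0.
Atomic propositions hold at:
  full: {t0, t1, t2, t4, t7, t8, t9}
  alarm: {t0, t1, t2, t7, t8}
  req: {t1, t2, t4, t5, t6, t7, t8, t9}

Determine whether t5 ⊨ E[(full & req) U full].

Sat(full & req) = {t1, t2, t4, t7, t8, t9}
E[(full & req) U full]: least fixpoint, start Z0 = Sat(full) = {t0, t1, t2, t4, t7, t8, t9}, add states in Sat(full & req) with some successor in Z. Already a fixed point.
Sat(E[(full & req) U full]) = {t0, t1, t2, t4, t7, t8, t9}
t5 ∉ Sat(E[(full & req) U full]) = {t0, t1, t2, t4, t7, t8, t9}, so the formula does not hold at t5.

No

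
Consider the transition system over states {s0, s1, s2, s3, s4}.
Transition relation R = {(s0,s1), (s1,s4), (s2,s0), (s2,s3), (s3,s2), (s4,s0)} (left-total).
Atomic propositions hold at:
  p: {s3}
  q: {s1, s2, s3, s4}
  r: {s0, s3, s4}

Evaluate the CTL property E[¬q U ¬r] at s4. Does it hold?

No

Sat(¬q) = {s0}
Sat(¬r) = {s1, s2}
E[¬q U ¬r]: least fixpoint, start Z0 = Sat(¬r) = {s1, s2}, add states in Sat(¬q) with some successor in Z. Z1 = {s0, s1, s2}; fixed.
Sat(E[¬q U ¬r]) = {s0, s1, s2}
s4 ∉ Sat(E[¬q U ¬r]) = {s0, s1, s2}, so the formula does not hold at s4.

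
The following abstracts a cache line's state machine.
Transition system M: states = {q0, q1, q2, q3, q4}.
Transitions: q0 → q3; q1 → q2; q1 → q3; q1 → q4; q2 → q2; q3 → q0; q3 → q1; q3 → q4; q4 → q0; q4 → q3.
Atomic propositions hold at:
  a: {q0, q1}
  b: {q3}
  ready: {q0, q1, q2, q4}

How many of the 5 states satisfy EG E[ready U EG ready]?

2

EG ready: greatest fixpoint, start Z0 = {q0, q1, q2, q4}, keep only states in Sat with some successor in Z. Z1 = {q1, q2, q4}; Z2 = {q1, q2}; fixed.
Sat(EG ready) = {q1, q2}
E[ready U EG ready]: least fixpoint, start Z0 = Sat(EG ready) = {q1, q2}, add states in Sat(ready) with some successor in Z. Already a fixed point.
Sat(E[ready U EG ready]) = {q1, q2}
EG E[ready U EG ready]: greatest fixpoint, start Z0 = {q1, q2}, keep only states in Sat with some successor in Z. Already a fixed point.
Sat(EG E[ready U EG ready]) = {q1, q2}
|Sat(EG E[ready U EG ready])| = |{q1, q2}| = 2.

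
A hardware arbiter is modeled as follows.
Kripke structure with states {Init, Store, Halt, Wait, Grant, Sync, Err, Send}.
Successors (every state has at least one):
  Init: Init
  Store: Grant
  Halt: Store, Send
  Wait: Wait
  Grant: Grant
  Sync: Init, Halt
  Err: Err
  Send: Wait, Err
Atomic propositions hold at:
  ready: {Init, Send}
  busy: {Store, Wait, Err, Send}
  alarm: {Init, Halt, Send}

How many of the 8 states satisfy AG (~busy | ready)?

Sat(~busy) = {Init, Halt, Grant, Sync}
Sat(~busy | ready) = {Init, Halt, Grant, Sync, Send}
AG (~busy | ready): greatest fixpoint, start Z0 = {Init, Halt, Grant, Sync, Send}, keep only states in Sat with every successor in Z. Z1 = {Init, Grant, Sync}; Z2 = {Init, Grant}; fixed.
Sat(AG (~busy | ready)) = {Init, Grant}
|Sat(AG (~busy | ready))| = |{Init, Grant}| = 2.

2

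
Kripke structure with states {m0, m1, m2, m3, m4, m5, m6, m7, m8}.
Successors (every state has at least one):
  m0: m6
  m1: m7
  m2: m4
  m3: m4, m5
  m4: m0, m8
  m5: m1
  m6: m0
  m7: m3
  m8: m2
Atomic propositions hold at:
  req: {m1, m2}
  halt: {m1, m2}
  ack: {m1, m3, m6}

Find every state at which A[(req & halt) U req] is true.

Sat(req & halt) = {m1, m2}
A[(req & halt) U req]: least fixpoint, start Z0 = Sat(req) = {m1, m2}, add states in Sat(req & halt) with every successor in Z. Already a fixed point.
Sat(A[(req & halt) U req]) = {m1, m2}

{m1, m2}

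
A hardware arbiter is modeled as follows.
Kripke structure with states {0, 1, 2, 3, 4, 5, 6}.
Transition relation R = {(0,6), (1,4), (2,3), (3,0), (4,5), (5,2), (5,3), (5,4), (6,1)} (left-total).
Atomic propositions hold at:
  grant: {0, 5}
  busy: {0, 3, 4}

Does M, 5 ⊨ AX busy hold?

No

Sat(AX busy) = {s : every successor in {0, 3, 4}} = {1, 2, 3}
5 ∉ Sat(AX busy) = {1, 2, 3}, so the formula does not hold at 5.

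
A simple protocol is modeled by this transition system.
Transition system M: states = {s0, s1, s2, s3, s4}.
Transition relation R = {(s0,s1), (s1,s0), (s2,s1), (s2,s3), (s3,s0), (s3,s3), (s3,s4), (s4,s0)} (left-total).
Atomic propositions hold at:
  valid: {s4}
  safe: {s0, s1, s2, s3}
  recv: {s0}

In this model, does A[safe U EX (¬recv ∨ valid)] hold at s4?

No

Sat(¬recv) = {s1, s2, s3, s4}
Sat(¬recv ∨ valid) = {s1, s2, s3, s4}
Sat(EX (¬recv ∨ valid)) = {s : some successor in {s1, s2, s3, s4}} = {s0, s2, s3}
A[safe U EX (¬recv ∨ valid)]: least fixpoint, start Z0 = Sat(EX (¬recv ∨ valid)) = {s0, s2, s3}, add states in Sat(safe) with every successor in Z. Z1 = {s0, s1, s2, s3}; fixed.
Sat(A[safe U EX (¬recv ∨ valid)]) = {s0, s1, s2, s3}
s4 ∉ Sat(A[safe U EX (¬recv ∨ valid)]) = {s0, s1, s2, s3}, so the formula does not hold at s4.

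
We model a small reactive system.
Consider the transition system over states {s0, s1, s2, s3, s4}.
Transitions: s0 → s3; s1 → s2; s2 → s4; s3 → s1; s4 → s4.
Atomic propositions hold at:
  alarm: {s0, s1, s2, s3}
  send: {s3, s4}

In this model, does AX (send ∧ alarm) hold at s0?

Yes

Sat(send ∧ alarm) = {s3}
Sat(AX (send ∧ alarm)) = {s : every successor in {s3}} = {s0}
s0 ∈ Sat(AX (send ∧ alarm)) = {s0}, so the formula holds at s0.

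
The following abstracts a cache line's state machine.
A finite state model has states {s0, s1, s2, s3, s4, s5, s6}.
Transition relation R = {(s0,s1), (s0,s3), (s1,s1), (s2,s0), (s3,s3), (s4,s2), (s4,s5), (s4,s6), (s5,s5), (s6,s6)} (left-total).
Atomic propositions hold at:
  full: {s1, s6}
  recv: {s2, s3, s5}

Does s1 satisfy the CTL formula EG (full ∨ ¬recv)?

Sat(¬recv) = {s0, s1, s4, s6}
Sat(full ∨ ¬recv) = {s0, s1, s4, s6}
EG (full ∨ ¬recv): greatest fixpoint, start Z0 = {s0, s1, s4, s6}, keep only states in Sat with some successor in Z. Already a fixed point.
Sat(EG (full ∨ ¬recv)) = {s0, s1, s4, s6}
s1 ∈ Sat(EG (full ∨ ¬recv)) = {s0, s1, s4, s6}, so the formula holds at s1.

Yes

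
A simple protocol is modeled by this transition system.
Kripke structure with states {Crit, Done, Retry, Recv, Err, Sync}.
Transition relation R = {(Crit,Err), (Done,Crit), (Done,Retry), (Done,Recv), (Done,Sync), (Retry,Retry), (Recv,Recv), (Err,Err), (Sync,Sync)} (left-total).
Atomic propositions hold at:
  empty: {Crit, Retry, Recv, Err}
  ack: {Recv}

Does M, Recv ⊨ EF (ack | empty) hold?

Yes

Sat(ack | empty) = {Crit, Retry, Recv, Err}
EF (ack | empty): least fixpoint, start Z0 = {Crit, Retry, Recv, Err}, add states with some successor in Z. Z1 = {Crit, Done, Retry, Recv, Err}; fixed.
Sat(EF (ack | empty)) = {Crit, Done, Retry, Recv, Err}
Recv ∈ Sat(EF (ack | empty)) = {Crit, Done, Retry, Recv, Err}, so the formula holds at Recv.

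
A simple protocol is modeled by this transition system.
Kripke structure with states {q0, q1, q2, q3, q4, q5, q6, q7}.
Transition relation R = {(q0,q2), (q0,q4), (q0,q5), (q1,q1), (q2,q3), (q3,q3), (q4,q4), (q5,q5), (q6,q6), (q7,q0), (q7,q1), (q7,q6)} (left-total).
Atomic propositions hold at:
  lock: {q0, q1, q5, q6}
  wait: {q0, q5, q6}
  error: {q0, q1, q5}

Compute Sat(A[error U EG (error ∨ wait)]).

Sat(error ∨ wait) = {q0, q1, q5, q6}
EG (error ∨ wait): greatest fixpoint, start Z0 = {q0, q1, q5, q6}, keep only states in Sat with some successor in Z. Already a fixed point.
Sat(EG (error ∨ wait)) = {q0, q1, q5, q6}
A[error U EG (error ∨ wait)]: least fixpoint, start Z0 = Sat(EG (error ∨ wait)) = {q0, q1, q5, q6}, add states in Sat(error) with every successor in Z. Already a fixed point.
Sat(A[error U EG (error ∨ wait)]) = {q0, q1, q5, q6}

{q0, q1, q5, q6}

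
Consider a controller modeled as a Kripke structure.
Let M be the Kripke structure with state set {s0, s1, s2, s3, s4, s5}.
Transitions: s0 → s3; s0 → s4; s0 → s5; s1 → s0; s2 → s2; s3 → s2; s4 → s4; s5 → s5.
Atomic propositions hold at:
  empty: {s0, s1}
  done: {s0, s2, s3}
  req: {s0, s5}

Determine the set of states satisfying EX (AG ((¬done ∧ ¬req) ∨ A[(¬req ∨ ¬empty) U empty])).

Sat(¬done) = {s1, s4, s5}
Sat(¬req) = {s1, s2, s3, s4}
Sat(¬done ∧ ¬req) = {s1, s4}
Sat(¬empty) = {s2, s3, s4, s5}
Sat(¬req ∨ ¬empty) = {s1, s2, s3, s4, s5}
A[(¬req ∨ ¬empty) U empty]: least fixpoint, start Z0 = Sat(empty) = {s0, s1}, add states in Sat(¬req ∨ ¬empty) with every successor in Z. Already a fixed point.
Sat(A[(¬req ∨ ¬empty) U empty]) = {s0, s1}
Sat((¬done ∧ ¬req) ∨ A[(¬req ∨ ¬empty) U empty]) = {s0, s1, s4}
AG ((¬done ∧ ¬req) ∨ A[(¬req ∨ ¬empty) U empty]): greatest fixpoint, start Z0 = {s0, s1, s4}, keep only states in Sat with every successor in Z. Z1 = {s1, s4}; Z2 = {s4}; fixed.
Sat(AG ((¬done ∧ ¬req) ∨ A[(¬req ∨ ¬empty) U empty])) = {s4}
Sat(EX (AG ((¬done ∧ ¬req) ∨ A[(¬req ∨ ¬empty) U empty]))) = {s : some successor in {s4}} = {s0, s4}

{s0, s4}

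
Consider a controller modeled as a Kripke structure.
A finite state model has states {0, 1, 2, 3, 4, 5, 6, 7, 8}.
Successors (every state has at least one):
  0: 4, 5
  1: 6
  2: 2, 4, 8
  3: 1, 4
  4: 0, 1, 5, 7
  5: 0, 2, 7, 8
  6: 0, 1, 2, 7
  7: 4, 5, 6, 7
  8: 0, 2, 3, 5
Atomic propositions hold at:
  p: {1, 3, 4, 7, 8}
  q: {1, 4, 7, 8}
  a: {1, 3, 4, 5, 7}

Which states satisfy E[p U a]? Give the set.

E[p U a]: least fixpoint, start Z0 = Sat(a) = {1, 3, 4, 5, 7}, add states in Sat(p) with some successor in Z. Z1 = {1, 3, 4, 5, 7, 8}; fixed.
Sat(E[p U a]) = {1, 3, 4, 5, 7, 8}

{1, 3, 4, 5, 7, 8}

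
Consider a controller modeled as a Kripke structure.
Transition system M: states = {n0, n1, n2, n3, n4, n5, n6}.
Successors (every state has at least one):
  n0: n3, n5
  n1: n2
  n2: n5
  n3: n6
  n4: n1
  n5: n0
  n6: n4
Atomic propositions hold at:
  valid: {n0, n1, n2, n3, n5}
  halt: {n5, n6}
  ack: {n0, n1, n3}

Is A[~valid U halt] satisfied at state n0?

Sat(~valid) = {n4, n6}
A[~valid U halt]: least fixpoint, start Z0 = Sat(halt) = {n5, n6}, add states in Sat(~valid) with every successor in Z. Already a fixed point.
Sat(A[~valid U halt]) = {n5, n6}
n0 ∉ Sat(A[~valid U halt]) = {n5, n6}, so the formula does not hold at n0.

No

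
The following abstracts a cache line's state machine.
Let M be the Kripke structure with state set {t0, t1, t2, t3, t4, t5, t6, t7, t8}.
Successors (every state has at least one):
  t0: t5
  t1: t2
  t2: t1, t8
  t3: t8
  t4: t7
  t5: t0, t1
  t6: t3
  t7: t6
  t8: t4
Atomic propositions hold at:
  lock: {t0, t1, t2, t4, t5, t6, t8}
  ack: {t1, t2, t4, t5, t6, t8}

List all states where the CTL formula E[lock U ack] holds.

{t0, t1, t2, t4, t5, t6, t8}

E[lock U ack]: least fixpoint, start Z0 = Sat(ack) = {t1, t2, t4, t5, t6, t8}, add states in Sat(lock) with some successor in Z. Z1 = {t0, t1, t2, t4, t5, t6, t8}; fixed.
Sat(E[lock U ack]) = {t0, t1, t2, t4, t5, t6, t8}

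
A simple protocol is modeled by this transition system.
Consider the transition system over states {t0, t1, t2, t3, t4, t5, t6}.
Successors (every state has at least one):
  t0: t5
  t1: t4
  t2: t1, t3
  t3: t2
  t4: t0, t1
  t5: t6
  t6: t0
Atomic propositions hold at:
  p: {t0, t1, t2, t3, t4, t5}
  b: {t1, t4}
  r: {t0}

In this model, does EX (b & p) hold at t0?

Sat(b & p) = {t1, t4}
Sat(EX (b & p)) = {s : some successor in {t1, t4}} = {t1, t2, t4}
t0 ∉ Sat(EX (b & p)) = {t1, t2, t4}, so the formula does not hold at t0.

No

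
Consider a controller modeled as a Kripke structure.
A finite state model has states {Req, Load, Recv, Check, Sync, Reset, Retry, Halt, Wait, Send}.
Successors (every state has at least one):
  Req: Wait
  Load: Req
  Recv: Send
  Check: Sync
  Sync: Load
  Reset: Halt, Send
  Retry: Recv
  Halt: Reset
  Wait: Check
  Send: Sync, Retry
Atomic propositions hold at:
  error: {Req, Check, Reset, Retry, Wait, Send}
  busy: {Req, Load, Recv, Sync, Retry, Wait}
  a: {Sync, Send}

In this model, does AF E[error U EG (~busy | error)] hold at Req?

Sat(~busy) = {Check, Reset, Halt, Send}
Sat(~busy | error) = {Req, Check, Reset, Retry, Halt, Wait, Send}
EG (~busy | error): greatest fixpoint, start Z0 = {Req, Check, Reset, Retry, Halt, Wait, Send}, keep only states in Sat with some successor in Z. Z1 = {Req, Reset, Halt, Wait, Send}; Z2 = {Req, Reset, Halt}; Z3 = {Reset, Halt}; fixed.
Sat(EG (~busy | error)) = {Reset, Halt}
E[error U EG (~busy | error)]: least fixpoint, start Z0 = Sat(EG (~busy | error)) = {Reset, Halt}, add states in Sat(error) with some successor in Z. Already a fixed point.
Sat(E[error U EG (~busy | error)]) = {Reset, Halt}
AF E[error U EG (~busy | error)]: least fixpoint, start Z0 = {Reset, Halt}, add states with every successor in Z. Already a fixed point.
Sat(AF E[error U EG (~busy | error)]) = {Reset, Halt}
Req ∉ Sat(AF E[error U EG (~busy | error)]) = {Reset, Halt}, so the formula does not hold at Req.

No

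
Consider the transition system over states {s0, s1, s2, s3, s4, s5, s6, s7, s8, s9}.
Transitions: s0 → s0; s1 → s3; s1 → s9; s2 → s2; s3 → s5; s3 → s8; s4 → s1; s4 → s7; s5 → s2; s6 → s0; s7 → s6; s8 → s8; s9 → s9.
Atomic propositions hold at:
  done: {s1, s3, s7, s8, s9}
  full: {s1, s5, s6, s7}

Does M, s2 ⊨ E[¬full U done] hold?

Sat(¬full) = {s0, s2, s3, s4, s8, s9}
E[¬full U done]: least fixpoint, start Z0 = Sat(done) = {s1, s3, s7, s8, s9}, add states in Sat(¬full) with some successor in Z. Z1 = {s1, s3, s4, s7, s8, s9}; fixed.
Sat(E[¬full U done]) = {s1, s3, s4, s7, s8, s9}
s2 ∉ Sat(E[¬full U done]) = {s1, s3, s4, s7, s8, s9}, so the formula does not hold at s2.

No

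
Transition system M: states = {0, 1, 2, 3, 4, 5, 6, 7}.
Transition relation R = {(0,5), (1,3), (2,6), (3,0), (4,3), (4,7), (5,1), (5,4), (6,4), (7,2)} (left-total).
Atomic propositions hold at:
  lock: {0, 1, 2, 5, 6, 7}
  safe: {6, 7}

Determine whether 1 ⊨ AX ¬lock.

Yes

Sat(¬lock) = {3, 4}
Sat(AX ¬lock) = {s : every successor in {3, 4}} = {1, 6}
1 ∈ Sat(AX ¬lock) = {1, 6}, so the formula holds at 1.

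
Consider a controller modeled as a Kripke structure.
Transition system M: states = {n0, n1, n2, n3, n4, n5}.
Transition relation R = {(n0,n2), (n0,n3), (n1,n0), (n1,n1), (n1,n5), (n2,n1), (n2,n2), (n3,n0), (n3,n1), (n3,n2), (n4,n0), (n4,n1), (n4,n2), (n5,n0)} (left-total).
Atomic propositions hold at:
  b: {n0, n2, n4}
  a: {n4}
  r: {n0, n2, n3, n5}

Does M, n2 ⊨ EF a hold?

No

EF a: least fixpoint, start Z0 = {n4}, add states with some successor in Z. Already a fixed point.
Sat(EF a) = {n4}
n2 ∉ Sat(EF a) = {n4}, so the formula does not hold at n2.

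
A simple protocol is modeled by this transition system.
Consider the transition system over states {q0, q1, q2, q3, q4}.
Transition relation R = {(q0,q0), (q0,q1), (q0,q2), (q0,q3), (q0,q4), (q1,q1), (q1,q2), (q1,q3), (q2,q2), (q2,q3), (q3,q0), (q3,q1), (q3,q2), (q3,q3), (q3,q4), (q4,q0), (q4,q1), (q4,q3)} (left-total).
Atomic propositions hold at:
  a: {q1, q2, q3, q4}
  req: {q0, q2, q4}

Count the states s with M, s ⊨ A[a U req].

A[a U req]: least fixpoint, start Z0 = Sat(req) = {q0, q2, q4}, add states in Sat(a) with every successor in Z. Already a fixed point.
Sat(A[a U req]) = {q0, q2, q4}
|Sat(A[a U req])| = |{q0, q2, q4}| = 3.

3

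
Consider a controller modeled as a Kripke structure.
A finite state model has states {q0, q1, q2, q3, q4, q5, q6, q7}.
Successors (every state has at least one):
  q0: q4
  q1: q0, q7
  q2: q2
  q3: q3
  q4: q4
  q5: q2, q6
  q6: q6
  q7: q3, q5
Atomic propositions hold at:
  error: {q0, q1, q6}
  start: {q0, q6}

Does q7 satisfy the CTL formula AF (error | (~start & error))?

Sat(~start) = {q1, q2, q3, q4, q5, q7}
Sat(~start & error) = {q1}
Sat(error | (~start & error)) = {q0, q1, q6}
AF (error | (~start & error)): least fixpoint, start Z0 = {q0, q1, q6}, add states with every successor in Z. Already a fixed point.
Sat(AF (error | (~start & error))) = {q0, q1, q6}
q7 ∉ Sat(AF (error | (~start & error))) = {q0, q1, q6}, so the formula does not hold at q7.

No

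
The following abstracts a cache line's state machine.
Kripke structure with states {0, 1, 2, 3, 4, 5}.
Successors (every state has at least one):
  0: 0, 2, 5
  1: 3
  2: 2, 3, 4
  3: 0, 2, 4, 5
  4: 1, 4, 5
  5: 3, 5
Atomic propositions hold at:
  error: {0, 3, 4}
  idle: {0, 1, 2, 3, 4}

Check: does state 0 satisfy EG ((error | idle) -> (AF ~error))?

No

Sat(error | idle) = {0, 1, 2, 3, 4}
Sat(~error) = {1, 2, 5}
AF ~error: least fixpoint, start Z0 = {1, 2, 5}, add states with every successor in Z. Already a fixed point.
Sat(AF ~error) = {1, 2, 5}
Sat((error | idle) -> (AF ~error)) = {1, 2, 5}
EG ((error | idle) -> (AF ~error)): greatest fixpoint, start Z0 = {1, 2, 5}, keep only states in Sat with some successor in Z. Z1 = {2, 5}; fixed.
Sat(EG ((error | idle) -> (AF ~error))) = {2, 5}
0 ∉ Sat(EG ((error | idle) -> (AF ~error))) = {2, 5}, so the formula does not hold at 0.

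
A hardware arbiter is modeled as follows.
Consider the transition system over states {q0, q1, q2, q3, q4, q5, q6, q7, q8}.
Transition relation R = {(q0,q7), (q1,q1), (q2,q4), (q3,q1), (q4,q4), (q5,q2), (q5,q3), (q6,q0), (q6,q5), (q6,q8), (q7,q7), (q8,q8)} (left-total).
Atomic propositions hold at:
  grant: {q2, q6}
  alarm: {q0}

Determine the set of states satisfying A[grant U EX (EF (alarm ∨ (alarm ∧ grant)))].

Sat(alarm ∧ grant) = ∅
Sat(alarm ∨ (alarm ∧ grant)) = {q0}
EF (alarm ∨ (alarm ∧ grant)): least fixpoint, start Z0 = {q0}, add states with some successor in Z. Z1 = {q0, q6}; fixed.
Sat(EF (alarm ∨ (alarm ∧ grant))) = {q0, q6}
Sat(EX (EF (alarm ∨ (alarm ∧ grant)))) = {s : some successor in {q0, q6}} = {q6}
A[grant U EX (EF (alarm ∨ (alarm ∧ grant)))]: least fixpoint, start Z0 = Sat(EX (EF (alarm ∨ (alarm ∧ grant)))) = {q6}, add states in Sat(grant) with every successor in Z. Already a fixed point.
Sat(A[grant U EX (EF (alarm ∨ (alarm ∧ grant)))]) = {q6}

{q6}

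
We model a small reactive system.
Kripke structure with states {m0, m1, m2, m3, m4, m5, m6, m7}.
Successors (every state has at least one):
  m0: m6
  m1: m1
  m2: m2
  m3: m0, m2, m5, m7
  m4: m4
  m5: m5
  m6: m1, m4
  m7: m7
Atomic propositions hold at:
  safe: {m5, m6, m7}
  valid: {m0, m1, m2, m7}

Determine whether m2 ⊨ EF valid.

EF valid: least fixpoint, start Z0 = {m0, m1, m2, m7}, add states with some successor in Z. Z1 = {m0, m1, m2, m3, m6, m7}; fixed.
Sat(EF valid) = {m0, m1, m2, m3, m6, m7}
m2 ∈ Sat(EF valid) = {m0, m1, m2, m3, m6, m7}, so the formula holds at m2.

Yes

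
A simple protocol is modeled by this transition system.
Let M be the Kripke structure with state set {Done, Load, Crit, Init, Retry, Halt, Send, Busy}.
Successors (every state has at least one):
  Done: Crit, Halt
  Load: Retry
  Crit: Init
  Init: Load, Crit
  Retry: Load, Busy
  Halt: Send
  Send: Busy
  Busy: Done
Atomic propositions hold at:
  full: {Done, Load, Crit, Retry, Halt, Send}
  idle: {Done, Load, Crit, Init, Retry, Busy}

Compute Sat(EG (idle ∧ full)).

Sat(idle ∧ full) = {Done, Load, Crit, Retry}
EG (idle ∧ full): greatest fixpoint, start Z0 = {Done, Load, Crit, Retry}, keep only states in Sat with some successor in Z. Z1 = {Done, Load, Retry}; Z2 = {Load, Retry}; fixed.
Sat(EG (idle ∧ full)) = {Load, Retry}

{Load, Retry}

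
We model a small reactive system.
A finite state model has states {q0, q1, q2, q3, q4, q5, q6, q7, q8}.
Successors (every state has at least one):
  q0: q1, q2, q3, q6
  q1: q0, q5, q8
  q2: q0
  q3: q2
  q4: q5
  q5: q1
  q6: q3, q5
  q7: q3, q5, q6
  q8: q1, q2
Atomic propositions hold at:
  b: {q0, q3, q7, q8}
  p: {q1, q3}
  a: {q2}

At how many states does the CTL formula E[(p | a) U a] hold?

Sat(p | a) = {q1, q2, q3}
E[(p | a) U a]: least fixpoint, start Z0 = Sat(a) = {q2}, add states in Sat(p | a) with some successor in Z. Z1 = {q2, q3}; fixed.
Sat(E[(p | a) U a]) = {q2, q3}
|Sat(E[(p | a) U a])| = |{q2, q3}| = 2.

2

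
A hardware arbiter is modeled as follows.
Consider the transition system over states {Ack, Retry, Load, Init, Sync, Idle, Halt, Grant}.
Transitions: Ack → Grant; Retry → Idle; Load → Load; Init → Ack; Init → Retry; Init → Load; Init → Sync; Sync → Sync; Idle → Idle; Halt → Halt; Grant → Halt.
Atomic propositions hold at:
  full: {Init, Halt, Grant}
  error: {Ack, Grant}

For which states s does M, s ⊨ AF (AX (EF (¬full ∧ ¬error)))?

Sat(¬full) = {Ack, Retry, Load, Sync, Idle}
Sat(¬error) = {Retry, Load, Init, Sync, Idle, Halt}
Sat(¬full ∧ ¬error) = {Retry, Load, Sync, Idle}
EF (¬full ∧ ¬error): least fixpoint, start Z0 = {Retry, Load, Sync, Idle}, add states with some successor in Z. Z1 = {Retry, Load, Init, Sync, Idle}; fixed.
Sat(EF (¬full ∧ ¬error)) = {Retry, Load, Init, Sync, Idle}
Sat(AX (EF (¬full ∧ ¬error))) = {s : every successor in {Retry, Load, Init, Sync, Idle}} = {Retry, Load, Sync, Idle}
AF (AX (EF (¬full ∧ ¬error))): least fixpoint, start Z0 = {Retry, Load, Sync, Idle}, add states with every successor in Z. Already a fixed point.
Sat(AF (AX (EF (¬full ∧ ¬error)))) = {Retry, Load, Sync, Idle}

{Retry, Load, Sync, Idle}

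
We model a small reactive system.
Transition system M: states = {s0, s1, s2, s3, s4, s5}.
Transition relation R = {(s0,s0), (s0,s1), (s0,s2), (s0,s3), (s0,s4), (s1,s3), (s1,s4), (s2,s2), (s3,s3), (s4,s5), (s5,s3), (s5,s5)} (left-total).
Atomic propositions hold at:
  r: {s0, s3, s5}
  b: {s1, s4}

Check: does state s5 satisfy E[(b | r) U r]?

Yes

Sat(b | r) = {s0, s1, s3, s4, s5}
E[(b | r) U r]: least fixpoint, start Z0 = Sat(r) = {s0, s3, s5}, add states in Sat(b | r) with some successor in Z. Z1 = {s0, s1, s3, s4, s5}; fixed.
Sat(E[(b | r) U r]) = {s0, s1, s3, s4, s5}
s5 ∈ Sat(E[(b | r) U r]) = {s0, s1, s3, s4, s5}, so the formula holds at s5.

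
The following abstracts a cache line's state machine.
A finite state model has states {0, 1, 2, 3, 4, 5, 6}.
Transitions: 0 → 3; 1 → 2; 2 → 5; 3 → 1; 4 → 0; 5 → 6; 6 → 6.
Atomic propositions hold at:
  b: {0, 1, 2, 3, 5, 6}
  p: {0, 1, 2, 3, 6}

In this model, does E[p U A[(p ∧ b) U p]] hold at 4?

No

Sat(p ∧ b) = {0, 1, 2, 3, 6}
A[(p ∧ b) U p]: least fixpoint, start Z0 = Sat(p) = {0, 1, 2, 3, 6}, add states in Sat(p ∧ b) with every successor in Z. Already a fixed point.
Sat(A[(p ∧ b) U p]) = {0, 1, 2, 3, 6}
E[p U A[(p ∧ b) U p]]: least fixpoint, start Z0 = Sat(A[(p ∧ b) U p]) = {0, 1, 2, 3, 6}, add states in Sat(p) with some successor in Z. Already a fixed point.
Sat(E[p U A[(p ∧ b) U p]]) = {0, 1, 2, 3, 6}
4 ∉ Sat(E[p U A[(p ∧ b) U p]]) = {0, 1, 2, 3, 6}, so the formula does not hold at 4.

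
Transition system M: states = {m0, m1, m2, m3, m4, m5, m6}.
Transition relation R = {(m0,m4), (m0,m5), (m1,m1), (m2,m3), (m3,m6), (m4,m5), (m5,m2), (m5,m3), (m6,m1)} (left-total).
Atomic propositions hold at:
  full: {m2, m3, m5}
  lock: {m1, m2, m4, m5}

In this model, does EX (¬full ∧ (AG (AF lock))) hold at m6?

Sat(¬full) = {m0, m1, m4, m6}
AF lock: least fixpoint, start Z0 = {m1, m2, m4, m5}, add states with every successor in Z. Z1 = {m0, m1, m2, m4, m5, m6}; Z2 = {m0, m1, m2, m3, m4, m5, m6}; fixed.
Sat(AF lock) = {m0, m1, m2, m3, m4, m5, m6}
AG (AF lock): greatest fixpoint, start Z0 = {m0, m1, m2, m3, m4, m5, m6}, keep only states in Sat with every successor in Z. Already a fixed point.
Sat(AG (AF lock)) = {m0, m1, m2, m3, m4, m5, m6}
Sat(¬full ∧ (AG (AF lock))) = {m0, m1, m4, m6}
Sat(EX (¬full ∧ (AG (AF lock)))) = {s : some successor in {m0, m1, m4, m6}} = {m0, m1, m3, m6}
m6 ∈ Sat(EX (¬full ∧ (AG (AF lock)))) = {m0, m1, m3, m6}, so the formula holds at m6.

Yes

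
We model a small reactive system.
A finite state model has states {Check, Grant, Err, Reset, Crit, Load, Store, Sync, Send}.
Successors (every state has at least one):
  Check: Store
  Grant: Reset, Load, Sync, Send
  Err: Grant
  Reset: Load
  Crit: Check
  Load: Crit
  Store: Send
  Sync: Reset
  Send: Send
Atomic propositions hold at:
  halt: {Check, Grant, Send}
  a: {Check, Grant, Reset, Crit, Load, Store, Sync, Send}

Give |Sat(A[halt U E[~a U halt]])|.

4

Sat(~a) = {Err}
E[~a U halt]: least fixpoint, start Z0 = Sat(halt) = {Check, Grant, Send}, add states in Sat(~a) with some successor in Z. Z1 = {Check, Grant, Err, Send}; fixed.
Sat(E[~a U halt]) = {Check, Grant, Err, Send}
A[halt U E[~a U halt]]: least fixpoint, start Z0 = Sat(E[~a U halt]) = {Check, Grant, Err, Send}, add states in Sat(halt) with every successor in Z. Already a fixed point.
Sat(A[halt U E[~a U halt]]) = {Check, Grant, Err, Send}
|Sat(A[halt U E[~a U halt]])| = |{Check, Grant, Err, Send}| = 4.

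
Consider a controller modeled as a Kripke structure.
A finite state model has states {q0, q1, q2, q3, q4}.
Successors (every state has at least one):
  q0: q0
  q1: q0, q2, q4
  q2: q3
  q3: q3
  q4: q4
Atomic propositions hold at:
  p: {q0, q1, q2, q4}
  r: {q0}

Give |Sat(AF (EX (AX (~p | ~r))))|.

Sat(~p) = {q3}
Sat(~r) = {q1, q2, q3, q4}
Sat(~p | ~r) = {q1, q2, q3, q4}
Sat(AX (~p | ~r)) = {s : every successor in {q1, q2, q3, q4}} = {q2, q3, q4}
Sat(EX (AX (~p | ~r))) = {s : some successor in {q2, q3, q4}} = {q1, q2, q3, q4}
AF (EX (AX (~p | ~r))): least fixpoint, start Z0 = {q1, q2, q3, q4}, add states with every successor in Z. Already a fixed point.
Sat(AF (EX (AX (~p | ~r)))) = {q1, q2, q3, q4}
|Sat(AF (EX (AX (~p | ~r))))| = |{q1, q2, q3, q4}| = 4.

4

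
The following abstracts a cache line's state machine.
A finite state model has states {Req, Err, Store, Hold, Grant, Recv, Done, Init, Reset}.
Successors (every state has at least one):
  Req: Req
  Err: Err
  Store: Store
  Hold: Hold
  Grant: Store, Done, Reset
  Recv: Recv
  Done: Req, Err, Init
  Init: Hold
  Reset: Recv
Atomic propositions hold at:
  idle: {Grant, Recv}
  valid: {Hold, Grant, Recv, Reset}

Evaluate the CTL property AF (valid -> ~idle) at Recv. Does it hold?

Sat(~idle) = {Req, Err, Store, Hold, Done, Init, Reset}
Sat(valid -> ~idle) = {Req, Err, Store, Hold, Done, Init, Reset}
AF (valid -> ~idle): least fixpoint, start Z0 = {Req, Err, Store, Hold, Done, Init, Reset}, add states with every successor in Z. Z1 = {Req, Err, Store, Hold, Grant, Done, Init, Reset}; fixed.
Sat(AF (valid -> ~idle)) = {Req, Err, Store, Hold, Grant, Done, Init, Reset}
Recv ∉ Sat(AF (valid -> ~idle)) = {Req, Err, Store, Hold, Grant, Done, Init, Reset}, so the formula does not hold at Recv.

No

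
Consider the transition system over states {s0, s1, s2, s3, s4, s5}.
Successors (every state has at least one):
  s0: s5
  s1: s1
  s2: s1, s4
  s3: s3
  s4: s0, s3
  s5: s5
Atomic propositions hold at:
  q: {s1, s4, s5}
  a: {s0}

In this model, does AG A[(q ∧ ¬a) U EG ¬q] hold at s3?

Yes

Sat(¬a) = {s1, s2, s3, s4, s5}
Sat(q ∧ ¬a) = {s1, s4, s5}
Sat(¬q) = {s0, s2, s3}
EG ¬q: greatest fixpoint, start Z0 = {s0, s2, s3}, keep only states in Sat with some successor in Z. Z1 = {s3}; fixed.
Sat(EG ¬q) = {s3}
A[(q ∧ ¬a) U EG ¬q]: least fixpoint, start Z0 = Sat(EG ¬q) = {s3}, add states in Sat(q ∧ ¬a) with every successor in Z. Already a fixed point.
Sat(A[(q ∧ ¬a) U EG ¬q]) = {s3}
AG A[(q ∧ ¬a) U EG ¬q]: greatest fixpoint, start Z0 = {s3}, keep only states in Sat with every successor in Z. Already a fixed point.
Sat(AG A[(q ∧ ¬a) U EG ¬q]) = {s3}
s3 ∈ Sat(AG A[(q ∧ ¬a) U EG ¬q]) = {s3}, so the formula holds at s3.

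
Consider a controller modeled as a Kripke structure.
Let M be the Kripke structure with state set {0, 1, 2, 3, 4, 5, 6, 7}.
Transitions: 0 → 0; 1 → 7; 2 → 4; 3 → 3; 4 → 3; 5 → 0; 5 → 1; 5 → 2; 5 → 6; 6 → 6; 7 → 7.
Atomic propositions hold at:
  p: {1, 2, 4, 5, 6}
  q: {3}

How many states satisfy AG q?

AG q: greatest fixpoint, start Z0 = {3}, keep only states in Sat with every successor in Z. Already a fixed point.
Sat(AG q) = {3}
|Sat(AG q)| = |{3}| = 1.

1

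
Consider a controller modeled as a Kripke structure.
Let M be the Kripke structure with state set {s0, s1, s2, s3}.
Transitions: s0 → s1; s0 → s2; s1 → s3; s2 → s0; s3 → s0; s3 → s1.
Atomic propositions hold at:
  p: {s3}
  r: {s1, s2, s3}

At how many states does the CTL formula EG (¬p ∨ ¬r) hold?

2

Sat(¬p) = {s0, s1, s2}
Sat(¬r) = {s0}
Sat(¬p ∨ ¬r) = {s0, s1, s2}
EG (¬p ∨ ¬r): greatest fixpoint, start Z0 = {s0, s1, s2}, keep only states in Sat with some successor in Z. Z1 = {s0, s2}; fixed.
Sat(EG (¬p ∨ ¬r)) = {s0, s2}
|Sat(EG (¬p ∨ ¬r))| = |{s0, s2}| = 2.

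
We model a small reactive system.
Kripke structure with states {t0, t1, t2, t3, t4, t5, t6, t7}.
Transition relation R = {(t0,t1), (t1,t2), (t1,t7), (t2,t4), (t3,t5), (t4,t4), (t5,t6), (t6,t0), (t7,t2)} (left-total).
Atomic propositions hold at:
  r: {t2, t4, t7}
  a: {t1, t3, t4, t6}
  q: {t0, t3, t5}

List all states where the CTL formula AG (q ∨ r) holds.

Sat(q ∨ r) = {t0, t2, t3, t4, t5, t7}
AG (q ∨ r): greatest fixpoint, start Z0 = {t0, t2, t3, t4, t5, t7}, keep only states in Sat with every successor in Z. Z1 = {t2, t3, t4, t7}; Z2 = {t2, t4, t7}; fixed.
Sat(AG (q ∨ r)) = {t2, t4, t7}

{t2, t4, t7}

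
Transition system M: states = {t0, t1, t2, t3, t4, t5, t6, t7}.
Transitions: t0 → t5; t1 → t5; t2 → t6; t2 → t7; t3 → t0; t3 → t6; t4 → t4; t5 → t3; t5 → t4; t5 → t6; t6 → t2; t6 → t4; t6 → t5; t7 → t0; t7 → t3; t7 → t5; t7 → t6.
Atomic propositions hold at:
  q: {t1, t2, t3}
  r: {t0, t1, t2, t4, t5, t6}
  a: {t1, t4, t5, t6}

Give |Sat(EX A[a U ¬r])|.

3

Sat(¬r) = {t3, t7}
A[a U ¬r]: least fixpoint, start Z0 = Sat(¬r) = {t3, t7}, add states in Sat(a) with every successor in Z. Already a fixed point.
Sat(A[a U ¬r]) = {t3, t7}
Sat(EX A[a U ¬r]) = {s : some successor in {t3, t7}} = {t2, t5, t7}
|Sat(EX A[a U ¬r])| = |{t2, t5, t7}| = 3.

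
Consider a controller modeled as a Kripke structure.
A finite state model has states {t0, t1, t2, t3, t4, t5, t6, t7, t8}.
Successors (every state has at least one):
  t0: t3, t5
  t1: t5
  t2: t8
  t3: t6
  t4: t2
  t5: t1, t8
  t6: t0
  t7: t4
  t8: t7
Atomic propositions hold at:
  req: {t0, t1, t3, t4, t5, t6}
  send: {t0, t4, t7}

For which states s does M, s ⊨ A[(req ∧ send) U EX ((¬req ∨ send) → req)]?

Sat(req ∧ send) = {t0, t4}
Sat(¬req) = {t2, t7, t8}
Sat(¬req ∨ send) = {t0, t2, t4, t7, t8}
Sat((¬req ∨ send) → req) = {t0, t1, t3, t4, t5, t6}
Sat(EX ((¬req ∨ send) → req)) = {s : some successor in {t0, t1, t3, t4, t5, t6}} = {t0, t1, t3, t5, t6, t7}
A[(req ∧ send) U EX ((¬req ∨ send) → req)]: least fixpoint, start Z0 = Sat(EX ((¬req ∨ send) → req)) = {t0, t1, t3, t5, t6, t7}, add states in Sat(req ∧ send) with every successor in Z. Already a fixed point.
Sat(A[(req ∧ send) U EX ((¬req ∨ send) → req)]) = {t0, t1, t3, t5, t6, t7}

{t0, t1, t3, t5, t6, t7}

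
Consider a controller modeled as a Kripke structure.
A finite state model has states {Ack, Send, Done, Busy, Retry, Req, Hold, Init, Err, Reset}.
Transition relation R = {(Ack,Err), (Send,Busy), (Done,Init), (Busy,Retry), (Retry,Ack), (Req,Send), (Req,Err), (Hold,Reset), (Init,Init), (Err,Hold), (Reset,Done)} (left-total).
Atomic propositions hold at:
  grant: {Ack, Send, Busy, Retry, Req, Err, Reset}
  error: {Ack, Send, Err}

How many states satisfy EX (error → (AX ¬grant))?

Sat(¬grant) = {Done, Hold, Init}
Sat(AX ¬grant) = {s : every successor in {Done, Hold, Init}} = {Done, Init, Err, Reset}
Sat(error → (AX ¬grant)) = {Done, Busy, Retry, Req, Hold, Init, Err, Reset}
Sat(EX (error → (AX ¬grant))) = {s : some successor in {Done, Busy, Retry, Req, Hold, Init, Err, Reset}} = {Ack, Send, Done, Busy, Req, Hold, Init, Err, Reset}
|Sat(EX (error → (AX ¬grant)))| = |{Ack, Send, Done, Busy, Req, Hold, Init, Err, Reset}| = 9.

9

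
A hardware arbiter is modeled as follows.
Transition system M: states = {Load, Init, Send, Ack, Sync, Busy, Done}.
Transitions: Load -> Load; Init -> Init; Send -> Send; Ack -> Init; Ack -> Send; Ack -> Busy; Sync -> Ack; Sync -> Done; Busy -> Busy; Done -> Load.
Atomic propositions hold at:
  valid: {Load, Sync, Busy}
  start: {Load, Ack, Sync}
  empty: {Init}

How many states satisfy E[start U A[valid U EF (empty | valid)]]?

6

Sat(empty | valid) = {Load, Init, Sync, Busy}
EF (empty | valid): least fixpoint, start Z0 = {Load, Init, Sync, Busy}, add states with some successor in Z. Z1 = {Load, Init, Ack, Sync, Busy, Done}; fixed.
Sat(EF (empty | valid)) = {Load, Init, Ack, Sync, Busy, Done}
A[valid U EF (empty | valid)]: least fixpoint, start Z0 = Sat(EF (empty | valid)) = {Load, Init, Ack, Sync, Busy, Done}, add states in Sat(valid) with every successor in Z. Already a fixed point.
Sat(A[valid U EF (empty | valid)]) = {Load, Init, Ack, Sync, Busy, Done}
E[start U A[valid U EF (empty | valid)]]: least fixpoint, start Z0 = Sat(A[valid U EF (empty | valid)]) = {Load, Init, Ack, Sync, Busy, Done}, add states in Sat(start) with some successor in Z. Already a fixed point.
Sat(E[start U A[valid U EF (empty | valid)]]) = {Load, Init, Ack, Sync, Busy, Done}
|Sat(E[start U A[valid U EF (empty | valid)]])| = |{Load, Init, Ack, Sync, Busy, Done}| = 6.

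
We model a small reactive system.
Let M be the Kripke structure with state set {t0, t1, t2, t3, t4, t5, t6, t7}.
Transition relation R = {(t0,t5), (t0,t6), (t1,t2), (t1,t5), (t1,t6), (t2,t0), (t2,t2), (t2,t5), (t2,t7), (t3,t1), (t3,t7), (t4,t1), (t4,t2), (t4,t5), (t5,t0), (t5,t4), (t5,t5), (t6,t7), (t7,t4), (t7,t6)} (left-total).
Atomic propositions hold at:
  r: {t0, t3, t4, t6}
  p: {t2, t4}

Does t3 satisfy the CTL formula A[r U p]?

No

A[r U p]: least fixpoint, start Z0 = Sat(p) = {t2, t4}, add states in Sat(r) with every successor in Z. Already a fixed point.
Sat(A[r U p]) = {t2, t4}
t3 ∉ Sat(A[r U p]) = {t2, t4}, so the formula does not hold at t3.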